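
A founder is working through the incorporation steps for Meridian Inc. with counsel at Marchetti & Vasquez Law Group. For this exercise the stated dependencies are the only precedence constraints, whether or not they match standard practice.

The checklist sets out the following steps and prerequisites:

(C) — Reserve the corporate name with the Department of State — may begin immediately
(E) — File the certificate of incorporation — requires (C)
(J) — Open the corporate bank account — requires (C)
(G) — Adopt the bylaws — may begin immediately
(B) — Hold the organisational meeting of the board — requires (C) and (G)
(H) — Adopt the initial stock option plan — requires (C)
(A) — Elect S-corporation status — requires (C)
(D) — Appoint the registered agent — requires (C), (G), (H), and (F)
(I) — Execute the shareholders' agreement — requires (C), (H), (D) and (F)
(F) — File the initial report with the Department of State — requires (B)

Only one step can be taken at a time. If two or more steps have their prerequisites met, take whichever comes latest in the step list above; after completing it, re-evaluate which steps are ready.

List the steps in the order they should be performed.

Nothing is required for (G) and (C). (G) is listed later → (G) first.
(C) is the only step now ready → (C).
Now (A), (H), (B), (J) and (E) have their prerequisites met. (A) is listed later, so (A) next.
Ready: (H), (B), (J) and (E). (H) is listed later → (H).
Now (B), (J) and (E) have their prerequisites met. (B) is listed later, so (B) next.
(F) now also ready, so the ready set is {(F), (J), (E)}; (F) is listed later → (F).
Ready: (D), (J) and (E). (D) is listed later → (D).
Now (I), (J) and (E) have their prerequisites met. (I) is listed later, so (I) next.
Ready: (J) and (E). (J) is listed later → (J).
(E) is the only step now ready → (E).

(G) (C) (A) (H) (B) (F) (D) (I) (J) (E)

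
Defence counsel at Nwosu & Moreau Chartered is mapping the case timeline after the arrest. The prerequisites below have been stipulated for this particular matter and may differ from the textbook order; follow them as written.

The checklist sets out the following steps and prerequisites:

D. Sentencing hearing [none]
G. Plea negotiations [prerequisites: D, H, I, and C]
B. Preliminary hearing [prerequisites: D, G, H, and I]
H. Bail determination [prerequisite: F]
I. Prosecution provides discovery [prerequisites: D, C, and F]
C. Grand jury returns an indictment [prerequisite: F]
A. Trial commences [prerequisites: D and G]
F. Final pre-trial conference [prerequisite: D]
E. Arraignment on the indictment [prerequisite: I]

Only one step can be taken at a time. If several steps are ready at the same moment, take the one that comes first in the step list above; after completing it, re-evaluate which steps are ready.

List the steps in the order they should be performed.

Only D has no prerequisites, so it is first.
F is the only step now ready → F.
Now H and C have their prerequisites met. H is listed earlier, so H next.
C needed F, now all done → C.
I needed D, C and F, now all done → I.
G and E are both available; G is listed earlier → G.
B and A now also ready, so the ready set is {B, A, E}; B is listed earlier → B.
Ready: A and E. A is listed earlier → A.
E needed I, now all done → E.

D, F, H, C, I, G, B, A, E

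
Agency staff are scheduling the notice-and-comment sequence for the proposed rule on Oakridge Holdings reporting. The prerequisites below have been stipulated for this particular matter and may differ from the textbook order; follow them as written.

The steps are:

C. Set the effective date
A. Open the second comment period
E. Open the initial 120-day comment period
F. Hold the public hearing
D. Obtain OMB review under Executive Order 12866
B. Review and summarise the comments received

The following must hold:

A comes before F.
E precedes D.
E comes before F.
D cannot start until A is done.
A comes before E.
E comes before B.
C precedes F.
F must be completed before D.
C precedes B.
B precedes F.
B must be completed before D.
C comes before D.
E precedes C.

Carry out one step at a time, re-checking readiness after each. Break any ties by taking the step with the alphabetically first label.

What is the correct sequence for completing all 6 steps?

A has no prerequisites → A first.
E is the only step now ready → E.
Next only C has its prerequisites met → C.
B is the only step now ready → B.
F is the only step now ready → F.
D needed A, B, C, E and F, now all done → D.

A, E, C, B, F, D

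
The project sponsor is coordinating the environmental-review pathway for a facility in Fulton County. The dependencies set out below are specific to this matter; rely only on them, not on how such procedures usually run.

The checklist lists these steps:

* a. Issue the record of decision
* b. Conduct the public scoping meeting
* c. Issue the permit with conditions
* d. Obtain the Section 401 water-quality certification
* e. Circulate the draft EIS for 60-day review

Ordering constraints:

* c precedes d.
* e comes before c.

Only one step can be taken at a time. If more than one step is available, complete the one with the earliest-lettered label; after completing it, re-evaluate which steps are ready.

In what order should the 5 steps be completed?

a, b and e have no prerequisites; a has the earlier label, so a is first.
b and e are both available; b has the earlier label → b.
e is the only step now ready → e.
Next only c has its prerequisites met → c.
Next only d has its prerequisites met → d.

a, b, e, c, d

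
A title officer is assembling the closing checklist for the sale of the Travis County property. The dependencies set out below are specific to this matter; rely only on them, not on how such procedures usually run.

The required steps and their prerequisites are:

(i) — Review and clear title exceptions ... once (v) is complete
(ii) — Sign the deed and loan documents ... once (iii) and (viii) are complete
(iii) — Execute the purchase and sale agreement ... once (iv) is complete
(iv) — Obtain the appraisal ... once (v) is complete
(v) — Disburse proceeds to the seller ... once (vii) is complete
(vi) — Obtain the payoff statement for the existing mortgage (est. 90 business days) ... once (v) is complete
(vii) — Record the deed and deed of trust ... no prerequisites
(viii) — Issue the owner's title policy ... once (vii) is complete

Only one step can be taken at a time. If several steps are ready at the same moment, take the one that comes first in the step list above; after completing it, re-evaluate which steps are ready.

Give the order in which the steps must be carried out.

(vii) has no prerequisites → (vii) first.
Now (v) and (viii) have their prerequisites met. (v) is listed earlier, so (v) next.
Ready: (i), (iv), (vi) and (viii). (i) is listed earlier → (i).
(iv), (vi) and (viii) are all available; (iv) is listed earlier → (iv).
Ready: (iii), (vi) and (viii). (iii) is listed earlier → (iii).
(vi) and (viii) are both available; (vi) is listed earlier → (vi).
(viii) needed (vii), now all done → (viii).
(ii) needed (iii) and (viii), now all done → (ii).

(vii), (v), (i), (iv), (iii), (vi), (viii), (ii)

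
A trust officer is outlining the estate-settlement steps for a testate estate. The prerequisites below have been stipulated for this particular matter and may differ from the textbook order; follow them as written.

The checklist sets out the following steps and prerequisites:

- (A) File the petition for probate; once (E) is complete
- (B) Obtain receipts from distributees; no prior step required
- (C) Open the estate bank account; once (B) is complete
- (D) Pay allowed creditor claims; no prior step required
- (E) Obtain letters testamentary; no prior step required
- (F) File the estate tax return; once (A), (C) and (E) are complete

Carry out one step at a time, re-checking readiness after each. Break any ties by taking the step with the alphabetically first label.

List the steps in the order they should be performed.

(B) → (C) → (D) → (E) → (A) → (F)

(B), (D) and (E) have no prerequisites; (B) has the earlier label, so (B) is first.
Ready: (C), (D) and (E). (C) has the earlier label → (C).
Now (D) and (E) have their prerequisites met. (D) has the earlier label, so (D) next.
(E) is the only step now ready → (E).
(A) needed (E), now all done → (A).
Next only (F) has its prerequisites met → (F).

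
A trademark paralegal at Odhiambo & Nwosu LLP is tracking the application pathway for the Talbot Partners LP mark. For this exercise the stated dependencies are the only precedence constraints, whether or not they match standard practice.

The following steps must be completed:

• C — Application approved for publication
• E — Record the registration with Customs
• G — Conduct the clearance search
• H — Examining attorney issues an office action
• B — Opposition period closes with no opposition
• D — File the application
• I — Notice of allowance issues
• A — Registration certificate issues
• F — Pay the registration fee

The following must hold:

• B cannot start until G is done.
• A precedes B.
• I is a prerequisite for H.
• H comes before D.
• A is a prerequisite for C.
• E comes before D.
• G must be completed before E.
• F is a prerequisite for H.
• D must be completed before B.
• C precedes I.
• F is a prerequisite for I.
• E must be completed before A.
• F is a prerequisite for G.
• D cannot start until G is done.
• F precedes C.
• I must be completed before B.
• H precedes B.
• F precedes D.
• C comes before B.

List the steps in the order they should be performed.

F, G, E, A, C, I, H, D, B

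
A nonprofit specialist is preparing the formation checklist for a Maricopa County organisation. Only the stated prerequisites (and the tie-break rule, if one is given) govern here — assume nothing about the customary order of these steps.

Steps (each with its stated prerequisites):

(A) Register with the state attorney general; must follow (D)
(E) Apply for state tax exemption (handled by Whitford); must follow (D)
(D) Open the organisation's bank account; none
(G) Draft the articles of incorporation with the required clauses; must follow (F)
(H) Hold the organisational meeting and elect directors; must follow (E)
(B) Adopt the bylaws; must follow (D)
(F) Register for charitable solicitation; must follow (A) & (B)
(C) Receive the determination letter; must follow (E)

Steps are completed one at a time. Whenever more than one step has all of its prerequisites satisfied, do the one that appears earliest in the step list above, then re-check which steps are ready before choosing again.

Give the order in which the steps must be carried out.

(D) (A) (E) (H) (B) (F) (G) (C)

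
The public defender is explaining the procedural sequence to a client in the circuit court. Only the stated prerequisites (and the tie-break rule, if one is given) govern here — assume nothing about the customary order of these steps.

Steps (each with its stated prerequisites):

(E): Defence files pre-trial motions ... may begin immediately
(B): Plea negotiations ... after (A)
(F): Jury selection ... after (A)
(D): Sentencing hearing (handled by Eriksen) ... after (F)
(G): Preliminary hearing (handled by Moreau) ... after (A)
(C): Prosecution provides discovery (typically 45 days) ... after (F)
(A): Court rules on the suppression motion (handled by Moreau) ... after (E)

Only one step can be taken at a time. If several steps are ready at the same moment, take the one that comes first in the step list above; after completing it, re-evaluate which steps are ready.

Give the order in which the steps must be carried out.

(E), (A), (B), (F), (D), (G), (C)

(E) is the only step with nothing outstanding, so it goes first.
That leaves (A) as the only ready step → (A).
Ready: (B), (F) and (G). (B) is listed earlier → (B).
(F) and (G) are both available; (F) is listed earlier → (F).
(D), (G) and (C) are all available; (D) is listed earlier → (D).
(G) and (C) are both available; (G) is listed earlier → (G).
That leaves (C) as the only ready step → (C).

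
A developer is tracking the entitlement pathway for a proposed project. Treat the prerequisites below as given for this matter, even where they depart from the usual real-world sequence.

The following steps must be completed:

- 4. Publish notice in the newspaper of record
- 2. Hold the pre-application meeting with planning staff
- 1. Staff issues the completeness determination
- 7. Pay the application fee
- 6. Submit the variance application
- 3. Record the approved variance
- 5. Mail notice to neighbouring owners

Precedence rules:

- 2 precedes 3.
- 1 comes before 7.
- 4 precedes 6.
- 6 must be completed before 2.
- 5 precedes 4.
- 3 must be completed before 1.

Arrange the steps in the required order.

5 is the only step with nothing outstanding, so it goes first.
4 needed 5, now all done → 4.
6 is the only step now ready → 6.
2 is the only step now ready → 2.
Next only 3 has its prerequisites met → 3.
Next only 1 has its prerequisites met → 1.
That leaves 7 as the only ready step → 7.

5 4 6 2 3 1 7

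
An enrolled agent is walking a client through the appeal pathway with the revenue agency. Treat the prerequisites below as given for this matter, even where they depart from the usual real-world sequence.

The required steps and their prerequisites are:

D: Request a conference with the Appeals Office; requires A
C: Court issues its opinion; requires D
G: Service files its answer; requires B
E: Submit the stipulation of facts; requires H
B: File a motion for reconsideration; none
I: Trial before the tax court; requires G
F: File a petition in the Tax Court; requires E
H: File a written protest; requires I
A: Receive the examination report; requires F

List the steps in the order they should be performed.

B, G, I, H, E, F, A, D, C

B has no prerequisites → B first.
G needed B, now all done → G.
That leaves I as the only ready step → I.
That leaves H as the only ready step → H.
E needed H, now all done → E.
F needed E, now all done → F.
A is the only step now ready → A.
Next only D has its prerequisites met → D.
C needed D, now all done → C.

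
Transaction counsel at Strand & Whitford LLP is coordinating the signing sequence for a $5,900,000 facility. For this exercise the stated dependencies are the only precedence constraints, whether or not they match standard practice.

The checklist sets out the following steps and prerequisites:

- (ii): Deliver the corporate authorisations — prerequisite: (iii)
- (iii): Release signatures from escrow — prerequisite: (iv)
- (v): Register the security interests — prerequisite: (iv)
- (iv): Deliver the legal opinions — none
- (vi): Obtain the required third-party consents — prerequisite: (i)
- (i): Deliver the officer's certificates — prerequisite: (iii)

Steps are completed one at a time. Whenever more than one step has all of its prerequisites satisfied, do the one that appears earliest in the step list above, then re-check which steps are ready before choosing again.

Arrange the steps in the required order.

Only (iv) has no prerequisites, so it is first.
(iii) and (v) are both available; (iii) is listed earlier → (iii).
(ii) and (i) now also ready, so the ready set is {(ii), (v), (i)}; (ii) is listed earlier → (ii).
Now (v) and (i) have their prerequisites met. (v) is listed earlier, so (v) next.
(i) is the only step now ready → (i).
(vi) needed (i), now all done → (vi).

(iv), (iii), (ii), (v), (i), (vi)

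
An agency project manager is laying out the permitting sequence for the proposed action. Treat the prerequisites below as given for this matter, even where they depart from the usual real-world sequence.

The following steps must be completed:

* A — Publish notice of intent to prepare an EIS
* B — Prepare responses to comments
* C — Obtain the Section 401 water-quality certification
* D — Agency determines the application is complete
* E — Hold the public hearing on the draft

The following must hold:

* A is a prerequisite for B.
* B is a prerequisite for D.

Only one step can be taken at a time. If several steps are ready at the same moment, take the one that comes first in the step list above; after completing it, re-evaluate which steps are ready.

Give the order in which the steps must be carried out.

A, C and E have no prerequisites; A is listed earlier, so A is first.
Ready: B, C and E. B is listed earlier → B.
D now also ready, so the ready set is {C, D, E}; C is listed earlier → C.
D and E are both available; D is listed earlier → D.
E is the only step now ready → E.

A → B → C → D → E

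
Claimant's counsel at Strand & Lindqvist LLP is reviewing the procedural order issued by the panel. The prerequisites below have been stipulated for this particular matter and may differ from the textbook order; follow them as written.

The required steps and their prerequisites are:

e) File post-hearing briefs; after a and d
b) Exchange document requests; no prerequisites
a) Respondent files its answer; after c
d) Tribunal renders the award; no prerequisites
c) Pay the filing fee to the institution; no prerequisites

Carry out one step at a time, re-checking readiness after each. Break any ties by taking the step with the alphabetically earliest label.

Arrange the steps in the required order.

b, c, a, d, e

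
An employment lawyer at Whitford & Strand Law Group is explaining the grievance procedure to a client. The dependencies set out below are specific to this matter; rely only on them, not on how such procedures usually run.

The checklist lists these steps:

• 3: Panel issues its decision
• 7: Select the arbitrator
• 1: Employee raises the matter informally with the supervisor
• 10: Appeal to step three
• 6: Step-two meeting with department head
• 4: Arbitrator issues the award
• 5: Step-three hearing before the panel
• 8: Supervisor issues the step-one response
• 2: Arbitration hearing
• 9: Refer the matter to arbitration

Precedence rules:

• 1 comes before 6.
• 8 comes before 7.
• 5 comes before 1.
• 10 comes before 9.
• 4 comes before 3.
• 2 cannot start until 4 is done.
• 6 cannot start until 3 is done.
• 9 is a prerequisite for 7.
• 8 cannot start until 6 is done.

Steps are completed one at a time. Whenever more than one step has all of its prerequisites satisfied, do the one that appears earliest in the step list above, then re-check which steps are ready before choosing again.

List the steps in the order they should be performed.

10, 4, 3, 5, 1, 6, 8, 2, 9, 7

Nothing is required for 10, 4 and 5. 10 is listed earlier → 10 first.
4, 5 and 9 are all available; 4 is listed earlier → 4.
3 and 2 now also ready, so the ready set is {3, 5, 2, 9}; 3 is listed earlier → 3.
Ready: 5, 2 and 9. 5 is listed earlier → 5.
1, 2 and 9 are all available; 1 is listed earlier → 1.
6, 2 and 9 are all available; 6 is listed earlier → 6.
Ready: 8, 2 and 9. 8 is listed earlier → 8.
Ready: 2 and 9. 2 is listed earlier → 2.
Next only 9 has its prerequisites met → 9.
Next only 7 has its prerequisites met → 7.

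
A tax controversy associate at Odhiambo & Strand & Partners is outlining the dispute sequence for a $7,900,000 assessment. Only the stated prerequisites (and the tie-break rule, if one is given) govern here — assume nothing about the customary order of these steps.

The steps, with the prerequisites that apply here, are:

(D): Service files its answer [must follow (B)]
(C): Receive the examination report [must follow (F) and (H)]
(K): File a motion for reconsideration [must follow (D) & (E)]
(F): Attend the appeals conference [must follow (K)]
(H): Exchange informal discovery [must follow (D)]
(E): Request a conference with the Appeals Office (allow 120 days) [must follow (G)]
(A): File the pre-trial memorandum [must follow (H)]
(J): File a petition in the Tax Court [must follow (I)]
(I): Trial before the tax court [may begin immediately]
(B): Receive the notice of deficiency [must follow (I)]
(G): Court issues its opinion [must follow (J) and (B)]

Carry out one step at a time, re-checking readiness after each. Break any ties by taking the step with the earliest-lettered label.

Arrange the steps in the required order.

(I) has no prerequisites → (I) first.
Now (B) and (J) have their prerequisites met. (B) has the earlier label, so (B) next.
Ready: (D) and (J). (D) has the earlier label → (D).
(H) now also ready, so the ready set is {(H), (J)}; (H) has the earlier label → (H).
(A) and (J) are both available; (A) has the earlier label → (A).
(J) needed (I), now all done → (J).
(G) is the only step now ready → (G).
Next only (E) has its prerequisites met → (E).
(K) needed (D) and (E), now all done → (K).
(F) needed (K), now all done → (F).
That leaves (C) as the only ready step → (C).

(I), (B), (D), (H), (A), (J), (G), (E), (K), (F), (C)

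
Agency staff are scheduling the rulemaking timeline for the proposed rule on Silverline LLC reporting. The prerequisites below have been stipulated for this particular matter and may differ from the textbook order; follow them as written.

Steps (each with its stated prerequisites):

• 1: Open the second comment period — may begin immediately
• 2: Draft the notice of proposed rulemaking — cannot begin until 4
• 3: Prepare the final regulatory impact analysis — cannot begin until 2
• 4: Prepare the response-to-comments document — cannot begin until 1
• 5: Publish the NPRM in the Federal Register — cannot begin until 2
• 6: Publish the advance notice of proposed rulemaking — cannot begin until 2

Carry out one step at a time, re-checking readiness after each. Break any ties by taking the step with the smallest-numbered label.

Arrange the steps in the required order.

1 has no prerequisites → 1 first.
4 needed 1, now all done → 4.
That leaves 2 as the only ready step → 2.
Now 3, 5 and 6 have their prerequisites met. 3 has the earlier label, so 3 next.
Now 5 and 6 have their prerequisites met. 5 has the earlier label, so 5 next.
6 is the only step now ready → 6.

1 → 4 → 2 → 3 → 5 → 6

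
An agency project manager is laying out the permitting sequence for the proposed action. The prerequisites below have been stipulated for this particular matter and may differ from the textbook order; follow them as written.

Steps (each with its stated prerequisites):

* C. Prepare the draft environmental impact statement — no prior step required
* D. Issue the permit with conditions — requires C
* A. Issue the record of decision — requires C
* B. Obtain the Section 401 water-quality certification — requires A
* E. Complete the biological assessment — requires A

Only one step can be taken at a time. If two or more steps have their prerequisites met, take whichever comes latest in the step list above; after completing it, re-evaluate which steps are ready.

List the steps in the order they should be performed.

C is the only step with nothing outstanding, so it goes first.
Now A and D have their prerequisites met. A is listed later, so A next.
E and B now also ready, so the ready set is {E, B, D}; E is listed later → E.
Now B and D have their prerequisites met. B is listed later, so B next.
D needed C, now all done → D.

C A E B D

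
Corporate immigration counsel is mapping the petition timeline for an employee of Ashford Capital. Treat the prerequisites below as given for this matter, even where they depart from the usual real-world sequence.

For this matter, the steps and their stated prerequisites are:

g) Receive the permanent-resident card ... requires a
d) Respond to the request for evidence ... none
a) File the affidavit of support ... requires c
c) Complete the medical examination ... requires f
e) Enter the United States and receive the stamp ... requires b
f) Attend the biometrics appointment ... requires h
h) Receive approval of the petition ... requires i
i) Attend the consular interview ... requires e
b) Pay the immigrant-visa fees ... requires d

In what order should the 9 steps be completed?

d, b, e, i, h, f, c, a, g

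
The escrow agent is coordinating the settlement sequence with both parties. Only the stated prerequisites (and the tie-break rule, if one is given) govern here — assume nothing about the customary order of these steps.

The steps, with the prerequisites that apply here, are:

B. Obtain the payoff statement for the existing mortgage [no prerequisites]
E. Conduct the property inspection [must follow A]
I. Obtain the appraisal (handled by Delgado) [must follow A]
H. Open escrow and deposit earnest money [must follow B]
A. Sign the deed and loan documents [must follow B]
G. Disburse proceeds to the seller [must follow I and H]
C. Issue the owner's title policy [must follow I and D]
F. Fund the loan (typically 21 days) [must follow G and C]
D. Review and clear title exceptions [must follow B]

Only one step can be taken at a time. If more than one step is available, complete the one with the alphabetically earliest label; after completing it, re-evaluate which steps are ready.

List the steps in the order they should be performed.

B is the only step with nothing outstanding, so it goes first.
Now A, D and H have their prerequisites met. A has the earlier label, so A next.
E and I now also ready, so the ready set is {D, E, H, I}; D has the earlier label → D.
Now E, H and I have their prerequisites met. E has the earlier label, so E next.
H and I are both available; H has the earlier label → H.
I is the only step now ready → I.
C and G are both available; C has the earlier label → C.
G needed H and I, now all done → G.
F needed C and G, now all done → F.

B, A, D, E, H, I, C, G, F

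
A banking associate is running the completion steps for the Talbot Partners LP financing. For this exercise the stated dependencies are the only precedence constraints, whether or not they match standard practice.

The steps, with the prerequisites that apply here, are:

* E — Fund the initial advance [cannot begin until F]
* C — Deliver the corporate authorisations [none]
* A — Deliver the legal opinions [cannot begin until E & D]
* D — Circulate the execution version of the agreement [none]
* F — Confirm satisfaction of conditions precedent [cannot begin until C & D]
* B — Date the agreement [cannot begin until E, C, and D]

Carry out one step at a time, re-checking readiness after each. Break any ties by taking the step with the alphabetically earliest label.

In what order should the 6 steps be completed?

C and D have no prerequisites; C has the earlier label, so C is first.
Next only D has its prerequisites met → D.
Next only F has its prerequisites met → F.
E needed F, now all done → E.
Ready: A and B. A has the earlier label → A.
B is the only step now ready → B.

C, D, F, E, A, B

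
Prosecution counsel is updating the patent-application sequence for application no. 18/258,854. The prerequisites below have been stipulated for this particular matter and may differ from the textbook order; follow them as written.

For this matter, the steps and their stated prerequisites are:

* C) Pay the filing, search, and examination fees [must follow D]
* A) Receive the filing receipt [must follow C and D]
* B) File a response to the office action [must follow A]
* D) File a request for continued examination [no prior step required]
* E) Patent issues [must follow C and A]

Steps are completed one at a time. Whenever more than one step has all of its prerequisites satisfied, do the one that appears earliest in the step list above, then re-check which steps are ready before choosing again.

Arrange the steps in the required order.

D, C, A, B, E

Only D has no prerequisites, so it is first.
C is the only step now ready → C.
That leaves A as the only ready step → A.
Now B and E have their prerequisites met. B is listed earlier, so B next.
E needed C and A, now all done → E.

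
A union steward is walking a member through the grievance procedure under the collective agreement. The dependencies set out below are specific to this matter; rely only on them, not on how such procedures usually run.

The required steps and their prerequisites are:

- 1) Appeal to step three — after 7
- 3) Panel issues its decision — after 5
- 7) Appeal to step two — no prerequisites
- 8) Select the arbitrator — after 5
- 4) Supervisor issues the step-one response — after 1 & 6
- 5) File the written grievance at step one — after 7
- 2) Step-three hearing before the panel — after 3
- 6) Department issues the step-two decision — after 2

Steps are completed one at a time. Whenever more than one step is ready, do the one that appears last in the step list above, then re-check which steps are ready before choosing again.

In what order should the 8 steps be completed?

7, 5, 8, 3, 2, 6, 1, 4

Only 7 has no prerequisites, so it is first.
5 and 1 are both available; 5 is listed later → 5.
Now 8, 3 and 1 have their prerequisites met. 8 is listed later, so 8 next.
3 and 1 are both available; 3 is listed later → 3.
Ready: 2 and 1. 2 is listed later → 2.
6 and 1 are both available; 6 is listed later → 6.
1 needed 7, now all done → 1.
Next only 4 has its prerequisites met → 4.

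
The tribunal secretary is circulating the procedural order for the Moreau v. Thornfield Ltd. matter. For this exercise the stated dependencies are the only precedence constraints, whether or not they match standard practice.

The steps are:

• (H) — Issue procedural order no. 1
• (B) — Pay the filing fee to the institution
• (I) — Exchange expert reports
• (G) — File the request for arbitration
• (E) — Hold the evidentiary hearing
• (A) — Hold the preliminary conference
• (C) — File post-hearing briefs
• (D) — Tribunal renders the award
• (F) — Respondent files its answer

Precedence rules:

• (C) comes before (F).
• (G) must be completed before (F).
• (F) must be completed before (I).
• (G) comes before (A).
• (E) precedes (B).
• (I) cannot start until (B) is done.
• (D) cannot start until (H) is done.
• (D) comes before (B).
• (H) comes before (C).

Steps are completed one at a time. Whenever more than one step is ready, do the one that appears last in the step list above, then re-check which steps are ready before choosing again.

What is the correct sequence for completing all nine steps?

(E) (G) (A) (H) (D) (C) (F) (B) (I)

Nothing is required for (E), (G) and (H). (E) is listed later → (E) first.
(G) and (H) are both available; (G) is listed later → (G).
Now (A) and (H) have their prerequisites met. (A) is listed later, so (A) next.
Next only (H) has its prerequisites met → (H).
Now (D) and (C) have their prerequisites met. (D) is listed later, so (D) next.
(C) and (B) are both available; (C) is listed later → (C).
Ready: (F) and (B). (F) is listed later → (F).
That leaves (B) as the only ready step → (B).
(I) is the only step now ready → (I).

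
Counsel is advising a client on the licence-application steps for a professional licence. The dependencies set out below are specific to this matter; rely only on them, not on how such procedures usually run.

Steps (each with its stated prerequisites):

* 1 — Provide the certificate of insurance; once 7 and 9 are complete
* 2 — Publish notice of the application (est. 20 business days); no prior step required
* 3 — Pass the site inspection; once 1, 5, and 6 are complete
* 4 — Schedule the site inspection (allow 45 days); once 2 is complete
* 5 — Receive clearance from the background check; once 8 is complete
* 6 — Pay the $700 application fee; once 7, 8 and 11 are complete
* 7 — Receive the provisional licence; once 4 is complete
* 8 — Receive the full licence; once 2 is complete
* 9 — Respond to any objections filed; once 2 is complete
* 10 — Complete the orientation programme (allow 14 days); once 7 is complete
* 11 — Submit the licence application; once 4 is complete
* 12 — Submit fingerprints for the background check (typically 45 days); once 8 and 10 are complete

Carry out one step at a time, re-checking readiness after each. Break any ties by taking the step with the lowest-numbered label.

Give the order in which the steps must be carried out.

2 4 7 8 5 9 1 10 11 6 3 12

2 has no prerequisites → 2 first.
4, 8 and 9 are all available; 4 has the earlier label → 4.
Ready: 7, 8, 9 and 11. 7 has the earlier label → 7.
8, 9, 10 and 11 are all available; 8 has the earlier label → 8.
Ready: 5, 9, 10 and 11. 5 has the earlier label → 5.
9, 10 and 11 are all available; 9 has the earlier label → 9.
1 now also ready, so the ready set is {1, 10, 11}; 1 has the earlier label → 1.
Now 10 and 11 have their prerequisites met. 10 has the earlier label, so 10 next.
12 now also ready, so the ready set is {11, 12}; 11 has the earlier label → 11.
Now 6 and 12 have their prerequisites met. 6 has the earlier label, so 6 next.
3 and 12 are both available; 3 has the earlier label → 3.
That leaves 12 as the only ready step → 12.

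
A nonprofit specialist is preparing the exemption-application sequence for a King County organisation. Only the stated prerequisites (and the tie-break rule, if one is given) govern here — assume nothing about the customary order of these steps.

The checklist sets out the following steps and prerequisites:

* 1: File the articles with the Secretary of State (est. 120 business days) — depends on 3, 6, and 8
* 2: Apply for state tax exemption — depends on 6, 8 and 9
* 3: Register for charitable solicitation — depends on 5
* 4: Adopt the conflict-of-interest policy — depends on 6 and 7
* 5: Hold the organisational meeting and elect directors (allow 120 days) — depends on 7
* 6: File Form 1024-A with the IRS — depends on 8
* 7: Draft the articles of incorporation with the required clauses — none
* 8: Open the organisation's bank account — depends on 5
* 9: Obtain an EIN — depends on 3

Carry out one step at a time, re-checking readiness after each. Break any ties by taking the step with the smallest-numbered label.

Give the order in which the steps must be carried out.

7, 5, 3, 8, 6, 1, 4, 9, 2

7 is the only step with nothing outstanding, so it goes first.
That leaves 5 as the only ready step → 5.
Ready: 3 and 8. 3 has the earlier label → 3.
8 and 9 are both available; 8 has the earlier label → 8.
6 and 9 are both available; 6 has the earlier label → 6.
1 and 4 now also ready, so the ready set is {1, 4, 9}; 1 has the earlier label → 1.
4 and 9 are both available; 4 has the earlier label → 4.
9 is the only step now ready → 9.
2 is the only step now ready → 2.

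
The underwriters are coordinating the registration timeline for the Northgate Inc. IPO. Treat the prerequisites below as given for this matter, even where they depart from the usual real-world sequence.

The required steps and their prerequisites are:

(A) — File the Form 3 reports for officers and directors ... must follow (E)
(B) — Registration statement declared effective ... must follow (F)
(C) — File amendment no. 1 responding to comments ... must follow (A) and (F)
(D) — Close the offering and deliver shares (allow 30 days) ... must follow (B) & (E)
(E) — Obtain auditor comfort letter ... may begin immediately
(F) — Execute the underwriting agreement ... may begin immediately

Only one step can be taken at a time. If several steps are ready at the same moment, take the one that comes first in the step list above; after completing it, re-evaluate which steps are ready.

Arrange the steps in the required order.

(E), (A), (F), (B), (C), (D)

(E) and (F) have no prerequisites; (E) is listed earlier, so (E) is first.
(A) and (F) are both available; (A) is listed earlier → (A).
Next only (F) has its prerequisites met → (F).
Ready: (B) and (C). (B) is listed earlier → (B).
(D) now also ready, so the ready set is {(C), (D)}; (C) is listed earlier → (C).
That leaves (D) as the only ready step → (D).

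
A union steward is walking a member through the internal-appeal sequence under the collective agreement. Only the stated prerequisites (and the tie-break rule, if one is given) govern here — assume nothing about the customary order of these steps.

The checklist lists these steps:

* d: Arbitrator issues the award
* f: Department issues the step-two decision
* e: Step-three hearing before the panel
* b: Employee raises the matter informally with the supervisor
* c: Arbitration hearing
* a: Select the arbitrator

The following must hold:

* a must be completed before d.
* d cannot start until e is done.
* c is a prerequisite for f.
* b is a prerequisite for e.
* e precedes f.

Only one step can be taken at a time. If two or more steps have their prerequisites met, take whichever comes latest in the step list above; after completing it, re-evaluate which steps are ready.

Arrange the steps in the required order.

a, c and b have no prerequisites; a is listed later, so a is first.
c and b are both available; c is listed later → c.
That leaves b as the only ready step → b.
That leaves e as the only ready step → e.
f and d are both available; f is listed later → f.
Next only d has its prerequisites met → d.

a, c, b, e, f, d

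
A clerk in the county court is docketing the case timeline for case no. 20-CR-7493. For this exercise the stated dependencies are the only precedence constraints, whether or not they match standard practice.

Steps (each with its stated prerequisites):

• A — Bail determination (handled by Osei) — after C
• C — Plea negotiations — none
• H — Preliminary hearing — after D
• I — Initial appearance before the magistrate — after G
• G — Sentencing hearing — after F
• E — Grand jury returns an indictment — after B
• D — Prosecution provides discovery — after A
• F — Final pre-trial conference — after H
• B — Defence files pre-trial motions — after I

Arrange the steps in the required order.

C → A → D → H → F → G → I → B → E

C has no prerequisites → C first.
A is the only step now ready → A.
That leaves D as the only ready step → D.
H is the only step now ready → H.
F needed H, now all done → F.
Next only G has its prerequisites met → G.
I is the only step now ready → I.
B needed I, now all done → B.
That leaves E as the only ready step → E.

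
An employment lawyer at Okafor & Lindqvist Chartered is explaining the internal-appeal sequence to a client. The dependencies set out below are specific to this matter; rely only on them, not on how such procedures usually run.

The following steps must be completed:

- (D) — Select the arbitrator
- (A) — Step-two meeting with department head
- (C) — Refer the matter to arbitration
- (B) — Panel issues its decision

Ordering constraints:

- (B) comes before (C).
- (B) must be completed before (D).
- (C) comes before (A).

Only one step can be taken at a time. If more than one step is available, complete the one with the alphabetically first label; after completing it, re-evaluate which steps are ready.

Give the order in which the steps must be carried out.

(B) (C) (A) (D)

(B) has no prerequisites → (B) first.
Now (C) and (D) have their prerequisites met. (C) has the earlier label, so (C) next.
(A) now also ready, so the ready set is {(A), (D)}; (A) has the earlier label → (A).
(D) needed (B), now all done → (D).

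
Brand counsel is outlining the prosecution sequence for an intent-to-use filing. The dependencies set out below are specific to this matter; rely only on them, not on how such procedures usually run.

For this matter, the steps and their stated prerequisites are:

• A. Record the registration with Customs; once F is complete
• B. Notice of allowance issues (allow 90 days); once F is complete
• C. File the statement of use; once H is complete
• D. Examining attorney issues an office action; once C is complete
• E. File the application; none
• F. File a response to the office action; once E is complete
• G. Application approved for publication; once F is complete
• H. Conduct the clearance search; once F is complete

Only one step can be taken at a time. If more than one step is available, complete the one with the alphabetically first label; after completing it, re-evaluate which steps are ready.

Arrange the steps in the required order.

E F A B G H C D

Only E has no prerequisites, so it is first.
Next only F has its prerequisites met → F.
Ready: A, B, G and H. A has the earlier label → A.
B, G and H are all available; B has the earlier label → B.
Ready: G and H. G has the earlier label → G.
H needed F, now all done → H.
C needed H, now all done → C.
Next only D has its prerequisites met → D.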